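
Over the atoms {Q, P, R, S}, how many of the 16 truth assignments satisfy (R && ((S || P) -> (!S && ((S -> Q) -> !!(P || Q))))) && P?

2

Initial set: {T ((R && ((S || P) -> (!S && ((S -> Q) -> !!(P || Q))))) && P)}.
T ((R && ((S || P) -> (!S && ((S -> Q) -> !!(P || Q))))) && P): α-rule — add T (R && ((S || P) -> (!S && ((S -> Q) -> !!(P || Q))))), T P.
T (R && ((S || P) -> (!S && ((S -> Q) -> !!(P || Q))))): α-rule — add T R, T ((S || P) -> (!S && ((S -> Q) -> !!(P || Q)))).
T ((S || P) -> (!S && ((S -> Q) -> !!(P || Q)))): β-rule — branch into F (S || P)  //  T (!S && ((S -> Q) -> !!(P || Q))).
  branch 1 (add F (S || P)):
    F (S || P): α-rule — add F S, F P.
    × closes — contains both P and !P.
  branch 2 (add T (!S && ((S -> Q) -> !!(P || Q)))):
    T (!S && ((S -> Q) -> !!(P || Q))): α-rule — add T !S, T ((S -> Q) -> !!(P || Q)).
    T ((S -> Q) -> !!(P || Q)): β-rule — branch into F (S -> Q)  //  T !!(P || Q).
      branch 2.1 (add F (S -> Q)):
        F (S -> Q): α-rule — add T S, F Q.
        × closes — contains both S and !S.
      branch 2.2 (add T !!(P || Q)):
        T !!(P || Q): drop double negation, giving T (P || Q).
        T (P || Q): β-rule — branch into T P  //  T Q.
          branch 2.2.1 (add T P):
            ○ open, literals {P=T, R=T, S=F}.
          branch 2.2.2 (add T Q):
            ○ open, literals {P=T, Q=T, R=T, S=F}.
2 branches closed, 2 open.
Each open branch fixes some atoms; the unmentioned ones are free. Counting distinct full assignments: branch {P=T, R=T, S=F} (Q) contributes 2 new; branch {P=T, Q=T, R=T, S=F} (none free) contributes 0 new. Total: 2.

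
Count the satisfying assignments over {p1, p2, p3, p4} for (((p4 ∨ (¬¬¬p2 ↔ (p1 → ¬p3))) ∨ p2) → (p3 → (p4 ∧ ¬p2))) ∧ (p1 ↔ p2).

5

Initial set: {((((p4 ∨ (¬¬¬p2 ↔ (p1 → ¬p3))) ∨ p2) → (p3 → (p4 ∧ ¬p2))) ∧ (p1 ↔ p2))}.
((((p4 ∨ (¬¬¬p2 ↔ (p1 → ¬p3))) ∨ p2) → (p3 → (p4 ∧ ¬p2))) ∧ (p1 ↔ p2)): α-rule — add (((p4 ∨ (¬¬¬p2 ↔ (p1 → ¬p3))) ∨ p2) → (p3 → (p4 ∧ ¬p2))), (p1 ↔ p2).
(((p4 ∨ (¬¬¬p2 ↔ (p1 → ¬p3))) ∨ p2) → (p3 → (p4 ∧ ¬p2))): β-rule — branch into ¬((p4 ∨ (¬¬¬p2 ↔ (p1 → ¬p3))) ∨ p2)  //  (p3 → (p4 ∧ ¬p2)).
  branch 1 (add ¬((p4 ∨ (¬¬¬p2 ↔ (p1 → ¬p3))) ∨ p2)):
    ¬((p4 ∨ (¬¬¬p2 ↔ (p1 → ¬p3))) ∨ p2): α-rule — add ¬(p4 ∨ (¬¬¬p2 ↔ (p1 → ¬p3))), ¬p2.
    ¬(p4 ∨ (¬¬¬p2 ↔ (p1 → ¬p3))): α-rule — add ¬p4, ¬(¬¬¬p2 ↔ (p1 → ¬p3)).
    (p1 ↔ p2): β-rule — branch into p1, p2  //  ¬p1, ¬p2.
      branch 1.1 (add p1, p2):
        × closes — contains both p2 and ¬p2.
      branch 1.2 (add ¬p1, ¬p2):
        ¬(¬¬¬p2 ↔ (p1 → ¬p3)): β-rule — branch into ¬¬¬p2, ¬(p1 → ¬p3)  //  ¬¬¬¬p2, (p1 → ¬p3).
          branch 1.2.1 (add ¬¬¬p2, ¬(p1 → ¬p3)):
            ¬¬¬p2: drop double negation, giving ¬p2.
            ¬(p1 → ¬p3): α-rule — add p1, ¬¬p3.
            × closes — contains both p1 and ¬p1.
          branch 1.2.2 (add ¬¬¬¬p2, (p1 → ¬p3)):
            ¬¬¬¬p2: drop double negation, giving ¬¬p2.
            × closes — contains both p2 and ¬p2.
  branch 2 (add (p3 → (p4 ∧ ¬p2))):
    (p1 ↔ p2): β-rule — branch into p1, p2  //  ¬p1, ¬p2.
      branch 2.1 (add p1, p2):
        (p3 → (p4 ∧ ¬p2)): β-rule — branch into ¬p3  //  (p4 ∧ ¬p2).
          branch 2.1.1 (add ¬p3):
            ○ open, literals {p1=true, p2=true, p3=false}.
          branch 2.1.2 (add (p4 ∧ ¬p2)):
            (p4 ∧ ¬p2): α-rule — add p4, ¬p2.
            × closes — contains both p2 and ¬p2.
      branch 2.2 (add ¬p1, ¬p2):
        (p3 → (p4 ∧ ¬p2)): β-rule — branch into ¬p3  //  (p4 ∧ ¬p2).
          branch 2.2.1 (add ¬p3):
            ○ open, literals {p1=false, p2=false, p3=false}.
          branch 2.2.2 (add (p4 ∧ ¬p2)):
            (p4 ∧ ¬p2): α-rule — add p4, ¬p2.
            ○ open, literals {p1=false, p2=false, p4=true}.
4 branches closed, 3 open.
Each open branch fixes some atoms; the unmentioned ones are free. Counting distinct full assignments: branch {p1=true, p2=true, p3=false} (p4) contributes 2 new; branch {p1=false, p2=false, p3=false} (p4) contributes 2 new; branch {p1=false, p2=false, p4=true} (p3) contributes 1 new. Total: 5.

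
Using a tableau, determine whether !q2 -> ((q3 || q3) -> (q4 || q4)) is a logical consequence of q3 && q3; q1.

Initial set: {(q3 && q3); q1; !(!q2 -> ((q3 || q3) -> (q4 || q4)))}.
(q3 && q3): α-rule — add q3, q3.
!(!q2 -> ((q3 || q3) -> (q4 || q4))): α-rule — add !q2, !((q3 || q3) -> (q4 || q4)).
!((q3 || q3) -> (q4 || q4)): α-rule — add (q3 || q3), !(q4 || q4).
!(q4 || q4): α-rule — add !q4, !q4.
(q3 || q3): β-rule — branch into q3  //  q3.
  branch 1 (add q3):
    ○ open, literals {q1=T, q2=F, q3=T, q4=F}.
  branch 2 (add q3):
    ○ open, literals {q1=T, q2=F, q3=T, q4=F}.
0 branches closed, 2 open.
An open branch gives a countermodel: q1=T, q2=F, q3=T, q4=F (unmentioned atoms arbitrary); the premises hold there but the conclusion fails.

No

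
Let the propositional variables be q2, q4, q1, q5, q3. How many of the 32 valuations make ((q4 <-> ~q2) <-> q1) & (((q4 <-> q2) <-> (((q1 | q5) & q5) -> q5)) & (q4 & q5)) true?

2

Initial set: {T (((q4 <-> ~q2) <-> q1) & (((q4 <-> q2) <-> (((q1 | q5) & q5) -> q5)) & (q4 & q5)))}.
T (((q4 <-> ~q2) <-> q1) & (((q4 <-> q2) <-> (((q1 | q5) & q5) -> q5)) & (q4 & q5))): α-rule — add T ((q4 <-> ~q2) <-> q1), T (((q4 <-> q2) <-> (((q1 | q5) & q5) -> q5)) & (q4 & q5)).
T (((q4 <-> q2) <-> (((q1 | q5) & q5) -> q5)) & (q4 & q5)): α-rule — add T ((q4 <-> q2) <-> (((q1 | q5) & q5) -> q5)), T (q4 & q5).
T (q4 & q5): α-rule — add T q4, T q5.
T ((q4 <-> ~q2) <-> q1): β-rule — branch into T (q4 <-> ~q2), T q1  //  F (q4 <-> ~q2), F q1.
  branch 1 (add T (q4 <-> ~q2), T q1):
    T ((q4 <-> q2) <-> (((q1 | q5) & q5) -> q5)): β-rule — branch into T (q4 <-> q2), T (((q1 | q5) & q5) -> q5)  //  F (q4 <-> q2), F (((q1 | q5) & q5) -> q5).
      branch 1.1 (add T (q4 <-> q2), T (((q1 | q5) & q5) -> q5)):
        T (q4 <-> ~q2): β-rule — branch into T q4, T ~q2  //  F q4, F ~q2.
          branch 1.1.1 (add T q4, T ~q2):
            T (q4 <-> q2): β-rule — branch into T q4, T q2  //  F q4, F q2.
              branch 1.1.1.1 (add T q4, T q2):
                × closes — contains both q2 and ~q2.
              branch 1.1.1.2 (add F q4, F q2):
                × closes — contains both q4 and ~q4.
          branch 1.1.2 (add F q4, F ~q2):
            × closes — contains both q4 and ~q4.
      branch 1.2 (add F (q4 <-> q2), F (((q1 | q5) & q5) -> q5)):
        F (((q1 | q5) & q5) -> q5): α-rule — add T ((q1 | q5) & q5), F q5.
        × closes — contains both q5 and ~q5.
  branch 2 (add F (q4 <-> ~q2), F q1):
    T ((q4 <-> q2) <-> (((q1 | q5) & q5) -> q5)): β-rule — branch into T (q4 <-> q2), T (((q1 | q5) & q5) -> q5)  //  F (q4 <-> q2), F (((q1 | q5) & q5) -> q5).
      branch 2.1 (add T (q4 <-> q2), T (((q1 | q5) & q5) -> q5)):
        F (q4 <-> ~q2): β-rule — branch into T q4, F ~q2  //  F q4, T ~q2.
          branch 2.1.1 (add T q4, F ~q2):
            T (q4 <-> q2): β-rule — branch into T q4, T q2  //  F q4, F q2.
              branch 2.1.1.1 (add T q4, T q2):
                T (((q1 | q5) & q5) -> q5): β-rule — branch into F ((q1 | q5) & q5)  //  T q5.
                  branch 2.1.1.1.1 (add F ((q1 | q5) & q5)):
                    F ((q1 | q5) & q5): β-rule — branch into F (q1 | q5)  //  F q5.
                      branch 2.1.1.1.1.1 (add F (q1 | q5)):
                        F (q1 | q5): α-rule — add F q1, F q5.
                        × closes — contains both q5 and ~q5.
                      branch 2.1.1.1.1.2 (add F q5):
                        × closes — contains both q5 and ~q5.
                  branch 2.1.1.1.2 (add T q5):
                    ○ open, literals {q1=false, q2=true, q4=true, q5=true}.
              branch 2.1.1.2 (add F q4, F q2):
                × closes — contains both q4 and ~q4.
          branch 2.1.2 (add F q4, T ~q2):
            × closes — contains both q4 and ~q4.
      branch 2.2 (add F (q4 <-> q2), F (((q1 | q5) & q5) -> q5)):
        F (((q1 | q5) & q5) -> q5): α-rule — add T ((q1 | q5) & q5), F q5.
        × closes — contains both q5 and ~q5.
9 branches closed, 1 open.
Each open branch fixes some atoms; the unmentioned ones are free. Counting distinct full assignments: branch {q1=false, q2=true, q4=true, q5=true} (q3) contributes 2 new. Total: 2.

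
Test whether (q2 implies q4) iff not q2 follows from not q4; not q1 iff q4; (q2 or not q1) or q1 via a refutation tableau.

Yes

Initial set: {not q4; (not q1 iff q4); ((q2 or not q1) or q1); not ((q2 implies q4) iff not q2)}.
(not q1 iff q4): β-rule — branch into not q1, q4  //  not not q1, not q4.
  branch 1 (add not q1, q4):
    × closes — contains both q4 and not q4.
  branch 2 (add not not q1, not q4):
    ((q2 or not q1) or q1): β-rule — branch into (q2 or not q1)  //  q1.
      branch 2.1 (add (q2 or not q1)):
        not ((q2 implies q4) iff not q2): β-rule — branch into (q2 implies q4), not not q2  //  not (q2 implies q4), not q2.
          branch 2.1.1 (add (q2 implies q4), not not q2):
            (q2 or not q1): β-rule — branch into q2  //  not q1.
              branch 2.1.1.1 (add q2):
                (q2 implies q4): β-rule — branch into not q2  //  q4.
                  branch 2.1.1.1.1 (add not q2):
                    × closes — contains both q2 and not q2.
                  branch 2.1.1.1.2 (add q4):
                    × closes — contains both q4 and not q4.
              branch 2.1.1.2 (add not q1):
                × closes — contains both q1 and not q1.
          branch 2.1.2 (add not (q2 implies q4), not q2):
            not (q2 implies q4): α-rule — add q2, not q4.
            × closes — contains both q2 and not q2.
      branch 2.2 (add q1):
        not ((q2 implies q4) iff not q2): β-rule — branch into (q2 implies q4), not not q2  //  not (q2 implies q4), not q2.
          branch 2.2.1 (add (q2 implies q4), not not q2):
            (q2 implies q4): β-rule — branch into not q2  //  q4.
              branch 2.2.1.1 (add not q2):
                × closes — contains both q2 and not q2.
              branch 2.2.1.2 (add q4):
                × closes — contains both q4 and not q4.
          branch 2.2.2 (add not (q2 implies q4), not q2):
            not (q2 implies q4): α-rule — add q2, not q4.
            × closes — contains both q2 and not q2.
All 8 branches close.
Every branch closed, so the premises entail the conclusion.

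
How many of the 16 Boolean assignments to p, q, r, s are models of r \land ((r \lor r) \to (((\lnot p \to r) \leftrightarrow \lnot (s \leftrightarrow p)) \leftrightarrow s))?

Initial set: {(r \land ((r \lor r) \to (((\lnot p \to r) \leftrightarrow \lnot (s \leftrightarrow p)) \leftrightarrow s)))}.
(r \land ((r \lor r) \to (((\lnot p \to r) \leftrightarrow \lnot (s \leftrightarrow p)) \leftrightarrow s))): α-rule — add r, ((r \lor r) \to (((\lnot p \to r) \leftrightarrow \lnot (s \leftrightarrow p)) \leftrightarrow s)).
((r \lor r) \to (((\lnot p \to r) \leftrightarrow \lnot (s \leftrightarrow p)) \leftrightarrow s)): β-rule — branch into \lnot (r \lor r)  //  (((\lnot p \to r) \leftrightarrow \lnot (s \leftrightarrow p)) \leftrightarrow s).
  branch 1 (add \lnot (r \lor r)):
    \lnot (r \lor r): α-rule — add \lnot r, \lnot r.
    × closes — contains both r and \lnot r.
  branch 2 (add (((\lnot p \to r) \leftrightarrow \lnot (s \leftrightarrow p)) \leftrightarrow s)):
    (((\lnot p \to r) \leftrightarrow \lnot (s \leftrightarrow p)) \leftrightarrow s): β-rule — branch into ((\lnot p \to r) \leftrightarrow \lnot (s \leftrightarrow p)), s  //  \lnot ((\lnot p \to r) \leftrightarrow \lnot (s \leftrightarrow p)), \lnot s.
      branch 2.1 (add ((\lnot p \to r) \leftrightarrow \lnot (s \leftrightarrow p)), s):
        ((\lnot p \to r) \leftrightarrow \lnot (s \leftrightarrow p)): β-rule — branch into (\lnot p \to r), \lnot (s \leftrightarrow p)  //  \lnot (\lnot p \to r), \lnot \lnot (s \leftrightarrow p).
          branch 2.1.1 (add (\lnot p \to r), \lnot (s \leftrightarrow p)):
            (\lnot p \to r): β-rule — branch into \lnot \lnot p  //  r.
              branch 2.1.1.1 (add \lnot \lnot p):
                \lnot (s \leftrightarrow p): β-rule — branch into s, \lnot p  //  \lnot s, p.
                  branch 2.1.1.1.1 (add s, \lnot p):
                    × closes — contains both p and \lnot p.
                  branch 2.1.1.1.2 (add \lnot s, p):
                    × closes — contains both s and \lnot s.
              branch 2.1.1.2 (add r):
                \lnot (s \leftrightarrow p): β-rule — branch into s, \lnot p  //  \lnot s, p.
                  branch 2.1.1.2.1 (add s, \lnot p):
                    ○ open, literals {p=0, r=1, s=1}.
                  branch 2.1.1.2.2 (add \lnot s, p):
                    × closes — contains both s and \lnot s.
          branch 2.1.2 (add \lnot (\lnot p \to r), \lnot \lnot (s \leftrightarrow p)):
            \lnot (\lnot p \to r): α-rule — add \lnot p, \lnot r.
            × closes — contains both r and \lnot r.
      branch 2.2 (add \lnot ((\lnot p \to r) \leftrightarrow \lnot (s \leftrightarrow p)), \lnot s):
        \lnot ((\lnot p \to r) \leftrightarrow \lnot (s \leftrightarrow p)): β-rule — branch into (\lnot p \to r), \lnot \lnot (s \leftrightarrow p)  //  \lnot (\lnot p \to r), \lnot (s \leftrightarrow p).
          branch 2.2.1 (add (\lnot p \to r), \lnot \lnot (s \leftrightarrow p)):
            (\lnot p \to r): β-rule — branch into \lnot \lnot p  //  r.
              branch 2.2.1.1 (add \lnot \lnot p):
                \lnot \lnot (s \leftrightarrow p): β-rule — branch into s, p  //  \lnot s, \lnot p.
                  branch 2.2.1.1.1 (add s, p):
                    × closes — contains both s and \lnot s.
                  branch 2.2.1.1.2 (add \lnot s, \lnot p):
                    × closes — contains both p and \lnot p.
              branch 2.2.1.2 (add r):
                \lnot \lnot (s \leftrightarrow p): β-rule — branch into s, p  //  \lnot s, \lnot p.
                  branch 2.2.1.2.1 (add s, p):
                    × closes — contains both s and \lnot s.
                  branch 2.2.1.2.2 (add \lnot s, \lnot p):
                    ○ open, literals {p=0, r=1, s=0}.
          branch 2.2.2 (add \lnot (\lnot p \to r), \lnot (s \leftrightarrow p)):
            \lnot (\lnot p \to r): α-rule — add \lnot p, \lnot r.
            × closes — contains both r and \lnot r.
9 branches closed, 2 open.
Each open branch fixes some atoms; the unmentioned ones are free. Counting distinct full assignments: branch {p=0, r=1, s=1} (q) contributes 2 new; branch {p=0, r=1, s=0} (q) contributes 2 new. Total: 4.

4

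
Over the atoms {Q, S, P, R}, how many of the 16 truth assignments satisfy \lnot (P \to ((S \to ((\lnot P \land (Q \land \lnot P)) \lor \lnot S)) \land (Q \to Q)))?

4

Initial set: {\lnot (P \to ((S \to ((\lnot P \land (Q \land \lnot P)) \lor \lnot S)) \land (Q \to Q)))}.
\lnot (P \to ((S \to ((\lnot P \land (Q \land \lnot P)) \lor \lnot S)) \land (Q \to Q))): α-rule — add P, \lnot ((S \to ((\lnot P \land (Q \land \lnot P)) \lor \lnot S)) \land (Q \to Q)).
\lnot ((S \to ((\lnot P \land (Q \land \lnot P)) \lor \lnot S)) \land (Q \to Q)): β-rule — branch into \lnot (S \to ((\lnot P \land (Q \land \lnot P)) \lor \lnot S))  //  \lnot (Q \to Q).
  branch 1 (add \lnot (S \to ((\lnot P \land (Q \land \lnot P)) \lor \lnot S))):
    \lnot (S \to ((\lnot P \land (Q \land \lnot P)) \lor \lnot S)): α-rule — add S, \lnot ((\lnot P \land (Q \land \lnot P)) \lor \lnot S).
    \lnot ((\lnot P \land (Q \land \lnot P)) \lor \lnot S): α-rule — add \lnot (\lnot P \land (Q \land \lnot P)), \lnot \lnot S.
    \lnot (\lnot P \land (Q \land \lnot P)): β-rule — branch into \lnot \lnot P  //  \lnot (Q \land \lnot P).
      branch 1.1 (add \lnot \lnot P):
        ○ open, literals {P=T, S=T}.
      branch 1.2 (add \lnot (Q \land \lnot P)):
        \lnot (Q \land \lnot P): β-rule — branch into \lnot Q  //  \lnot \lnot P.
          branch 1.2.1 (add \lnot Q):
            ○ open, literals {P=T, Q=F, S=T}.
          branch 1.2.2 (add \lnot \lnot P):
            ○ open, literals {P=T, S=T}.
  branch 2 (add \lnot (Q \to Q)):
    \lnot (Q \to Q): α-rule — add Q, \lnot Q.
    × closes — contains both Q and \lnot Q.
1 branch closed, 3 open.
Each open branch fixes some atoms; the unmentioned ones are free. Counting distinct full assignments: branch {P=T, S=T} (Q, R) contributes 4 new; branch {P=T, Q=F, S=T} (R) contributes 0 new; branch {P=T, S=T} (Q, R) contributes 0 new. Total: 4.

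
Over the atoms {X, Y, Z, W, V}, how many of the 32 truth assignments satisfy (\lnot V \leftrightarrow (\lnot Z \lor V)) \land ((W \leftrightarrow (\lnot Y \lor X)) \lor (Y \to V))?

6

Initial set: {T ((\lnot V \leftrightarrow (\lnot Z \lor V)) \land ((W \leftrightarrow (\lnot Y \lor X)) \lor (Y \to V)))}.
T ((\lnot V \leftrightarrow (\lnot Z \lor V)) \land ((W \leftrightarrow (\lnot Y \lor X)) \lor (Y \to V))): α-rule — add T (\lnot V \leftrightarrow (\lnot Z \lor V)), T ((W \leftrightarrow (\lnot Y \lor X)) \lor (Y \to V)).
T (\lnot V \leftrightarrow (\lnot Z \lor V)): β-rule — branch into T \lnot V, T (\lnot Z \lor V)  //  F \lnot V, F (\lnot Z \lor V).
  branch 1 (add T \lnot V, T (\lnot Z \lor V)):
    T ((W \leftrightarrow (\lnot Y \lor X)) \lor (Y \to V)): β-rule — branch into T (W \leftrightarrow (\lnot Y \lor X))  //  T (Y \to V).
      branch 1.1 (add T (W \leftrightarrow (\lnot Y \lor X))):
        T (\lnot Z \lor V): β-rule — branch into T \lnot Z  //  T V.
          branch 1.1.1 (add T \lnot Z):
            T (W \leftrightarrow (\lnot Y \lor X)): β-rule — branch into T W, T (\lnot Y \lor X)  //  F W, F (\lnot Y \lor X).
              branch 1.1.1.1 (add T W, T (\lnot Y \lor X)):
                T (\lnot Y \lor X): β-rule — branch into T \lnot Y  //  T X.
                  branch 1.1.1.1.1 (add T \lnot Y):
                    ○ open, literals {V=F, W=T, Y=F, Z=F}.
                  branch 1.1.1.1.2 (add T X):
                    ○ open, literals {V=F, W=T, X=T, Z=F}.
              branch 1.1.1.2 (add F W, F (\lnot Y \lor X)):
                F (\lnot Y \lor X): α-rule — add F \lnot Y, F X.
                ○ open, literals {V=F, W=F, X=F, Y=T, Z=F}.
          branch 1.1.2 (add T V):
            × closes — contains both V and \lnot V.
      branch 1.2 (add T (Y \to V)):
        T (\lnot Z \lor V): β-rule — branch into T \lnot Z  //  T V.
          branch 1.2.1 (add T \lnot Z):
            T (Y \to V): β-rule — branch into F Y  //  T V.
              branch 1.2.1.1 (add F Y):
                ○ open, literals {V=F, Y=F, Z=F}.
              branch 1.2.1.2 (add T V):
                × closes — contains both V and \lnot V.
          branch 1.2.2 (add T V):
            × closes — contains both V and \lnot V.
  branch 2 (add F \lnot V, F (\lnot Z \lor V)):
    F (\lnot Z \lor V): α-rule — add F \lnot Z, F V.
    × closes — contains both V and \lnot V.
4 branches closed, 4 open.
Each open branch fixes some atoms; the unmentioned ones are free. Counting distinct full assignments: branch {V=F, W=T, Y=F, Z=F} (X) contributes 2 new; branch {V=F, W=T, X=T, Z=F} (Y) contributes 1 new; branch {V=F, W=F, X=F, Y=T, Z=F} (none free) contributes 1 new; branch {V=F, Y=F, Z=F} (X, W) contributes 2 new. Total: 6.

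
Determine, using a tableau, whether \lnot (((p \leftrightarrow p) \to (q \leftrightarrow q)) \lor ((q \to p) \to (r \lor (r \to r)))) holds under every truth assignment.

Not valid

Assume the negation and expand:
Initial set: {\lnot \lnot (((p \leftrightarrow p) \to (q \leftrightarrow q)) \lor ((q \to p) \to (r \lor (r \to r))))}.
\lnot \lnot (((p \leftrightarrow p) \to (q \leftrightarrow q)) \lor ((q \to p) \to (r \lor (r \to r)))): β-rule — branch into ((p \leftrightarrow p) \to (q \leftrightarrow q))  //  ((q \to p) \to (r \lor (r \to r))).
  branch 1 (add ((p \leftrightarrow p) \to (q \leftrightarrow q))):
    ((p \leftrightarrow p) \to (q \leftrightarrow q)): β-rule — branch into \lnot (p \leftrightarrow p)  //  (q \leftrightarrow q).
      branch 1.1 (add \lnot (p \leftrightarrow p)):
        \lnot (p \leftrightarrow p): β-rule — branch into p, \lnot p  //  \lnot p, p.
          branch 1.1.1 (add p, \lnot p):
            × closes — contains both p and \lnot p.
          branch 1.1.2 (add \lnot p, p):
            × closes — contains both p and \lnot p.
      branch 1.2 (add (q \leftrightarrow q)):
        (q \leftrightarrow q): β-rule — branch into q, q  //  \lnot q, \lnot q.
          branch 1.2.1 (add q, q):
            ○ open, literals {q=true}.
          branch 1.2.2 (add \lnot q, \lnot q):
            ○ open, literals {q=false}.
  branch 2 (add ((q \to p) \to (r \lor (r \to r)))):
    ((q \to p) \to (r \lor (r \to r))): β-rule — branch into \lnot (q \to p)  //  (r \lor (r \to r)).
      branch 2.1 (add \lnot (q \to p)):
        \lnot (q \to p): α-rule — add q, \lnot p.
        ○ open, literals {p=false, q=true}.
      branch 2.2 (add (r \lor (r \to r))):
        (r \lor (r \to r)): β-rule — branch into r  //  (r \to r).
          branch 2.2.1 (add r):
            ○ open, literals {r=true}.
          branch 2.2.2 (add (r \to r)):
            (r \to r): β-rule — branch into \lnot r  //  r.
              branch 2.2.2.1 (add \lnot r):
                ○ open, literals {r=false}.
              branch 2.2.2.2 (add r):
                ○ open, literals {r=true}.
2 branches closed, 6 open.
An open branch gives a countermodel: q=true (unmentioned atoms arbitrary); under it the original formula is false.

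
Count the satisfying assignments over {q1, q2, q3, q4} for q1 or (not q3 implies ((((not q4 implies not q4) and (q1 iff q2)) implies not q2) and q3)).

12

Initial set: {(q1 or (not q3 implies ((((not q4 implies not q4) and (q1 iff q2)) implies not q2) and q3)))}.
(q1 or (not q3 implies ((((not q4 implies not q4) and (q1 iff q2)) implies not q2) and q3))): β-rule — branch into q1  //  (not q3 implies ((((not q4 implies not q4) and (q1 iff q2)) implies not q2) and q3)).
  branch 1 (add q1):
    ○ open, literals {q1=true}.
  branch 2 (add (not q3 implies ((((not q4 implies not q4) and (q1 iff q2)) implies not q2) and q3))):
    (not q3 implies ((((not q4 implies not q4) and (q1 iff q2)) implies not q2) and q3)): β-rule — branch into not not q3  //  ((((not q4 implies not q4) and (q1 iff q2)) implies not q2) and q3).
      branch 2.1 (add not not q3):
        ○ open, literals {q3=true}.
      branch 2.2 (add ((((not q4 implies not q4) and (q1 iff q2)) implies not q2) and q3)):
        ((((not q4 implies not q4) and (q1 iff q2)) implies not q2) and q3): α-rule — add (((not q4 implies not q4) and (q1 iff q2)) implies not q2), q3.
        (((not q4 implies not q4) and (q1 iff q2)) implies not q2): β-rule — branch into not ((not q4 implies not q4) and (q1 iff q2))  //  not q2.
          branch 2.2.1 (add not ((not q4 implies not q4) and (q1 iff q2))):
            not ((not q4 implies not q4) and (q1 iff q2)): β-rule — branch into not (not q4 implies not q4)  //  not (q1 iff q2).
              branch 2.2.1.1 (add not (not q4 implies not q4)):
                not (not q4 implies not q4): α-rule — add not q4, not not q4.
                × closes — contains both q4 and not q4.
              branch 2.2.1.2 (add not (q1 iff q2)):
                not (q1 iff q2): β-rule — branch into q1, not q2  //  not q1, q2.
                  branch 2.2.1.2.1 (add q1, not q2):
                    ○ open, literals {q1=true, q2=false, q3=true}.
                  branch 2.2.1.2.2 (add not q1, q2):
                    ○ open, literals {q1=false, q2=true, q3=true}.
          branch 2.2.2 (add not q2):
            ○ open, literals {q2=false, q3=true}.
1 branch closed, 5 open.
Each open branch fixes some atoms; the unmentioned ones are free. Counting distinct full assignments: branch {q1=true} (q2, q3, q4) contributes 8 new; branch {q3=true} (q1, q2, q4) contributes 4 new; branch {q1=true, q2=false, q3=true} (q4) contributes 0 new; branch {q1=false, q2=true, q3=true} (q4) contributes 0 new; branch {q2=false, q3=true} (q1, q4) contributes 0 new. Total: 12.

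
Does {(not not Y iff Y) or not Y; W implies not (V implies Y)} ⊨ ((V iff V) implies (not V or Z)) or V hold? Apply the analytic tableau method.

Yes

Initial set: {((not not Y iff Y) or not Y); (W implies not (V implies Y)); not (((V iff V) implies (not V or Z)) or V)}.
not (((V iff V) implies (not V or Z)) or V): α-rule — add not ((V iff V) implies (not V or Z)), not V.
not ((V iff V) implies (not V or Z)): α-rule — add (V iff V), not (not V or Z).
not (not V or Z): α-rule — add not not V, not Z.
× closes — contains both V and not V.
All 1 branch closes.
Every branch closed, so the premises entail the conclusion.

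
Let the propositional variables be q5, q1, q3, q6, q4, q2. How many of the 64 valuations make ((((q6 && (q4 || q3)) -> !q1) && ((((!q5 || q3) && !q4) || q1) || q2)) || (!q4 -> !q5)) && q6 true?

29

Initial set: {(((((q6 && (q4 || q3)) -> !q1) && ((((!q5 || q3) && !q4) || q1) || q2)) || (!q4 -> !q5)) && q6)}.
(((((q6 && (q4 || q3)) -> !q1) && ((((!q5 || q3) && !q4) || q1) || q2)) || (!q4 -> !q5)) && q6): α-rule — add ((((q6 && (q4 || q3)) -> !q1) && ((((!q5 || q3) && !q4) || q1) || q2)) || (!q4 -> !q5)), q6.
((((q6 && (q4 || q3)) -> !q1) && ((((!q5 || q3) && !q4) || q1) || q2)) || (!q4 -> !q5)): β-rule — branch into (((q6 && (q4 || q3)) -> !q1) && ((((!q5 || q3) && !q4) || q1) || q2))  //  (!q4 -> !q5).
  branch 1 (add (((q6 && (q4 || q3)) -> !q1) && ((((!q5 || q3) && !q4) || q1) || q2))):
    (((q6 && (q4 || q3)) -> !q1) && ((((!q5 || q3) && !q4) || q1) || q2)): α-rule — add ((q6 && (q4 || q3)) -> !q1), ((((!q5 || q3) && !q4) || q1) || q2).
    ((q6 && (q4 || q3)) -> !q1): β-rule — branch into !(q6 && (q4 || q3))  //  !q1.
      branch 1.1 (add !(q6 && (q4 || q3))):
        ((((!q5 || q3) && !q4) || q1) || q2): β-rule — branch into (((!q5 || q3) && !q4) || q1)  //  q2.
          branch 1.1.1 (add (((!q5 || q3) && !q4) || q1)):
            !(q6 && (q4 || q3)): β-rule — branch into !q6  //  !(q4 || q3).
              branch 1.1.1.1 (add !q6):
                × closes — contains both q6 and !q6.
              branch 1.1.1.2 (add !(q4 || q3)):
                !(q4 || q3): α-rule — add !q4, !q3.
                (((!q5 || q3) && !q4) || q1): β-rule — branch into ((!q5 || q3) && !q4)  //  q1.
                  branch 1.1.1.2.1 (add ((!q5 || q3) && !q4)):
                    ((!q5 || q3) && !q4): α-rule — add (!q5 || q3), !q4.
                    (!q5 || q3): β-rule — branch into !q5  //  q3.
                      branch 1.1.1.2.1.1 (add !q5):
                        ○ open, literals {q3=F, q4=F, q5=F, q6=T}.
                      branch 1.1.1.2.1.2 (add q3):
                        × closes — contains both q3 and !q3.
                  branch 1.1.1.2.2 (add q1):
                    ○ open, literals {q1=T, q3=F, q4=F, q6=T}.
          branch 1.1.2 (add q2):
            !(q6 && (q4 || q3)): β-rule — branch into !q6  //  !(q4 || q3).
              branch 1.1.2.1 (add !q6):
                × closes — contains both q6 and !q6.
              branch 1.1.2.2 (add !(q4 || q3)):
                !(q4 || q3): α-rule — add !q4, !q3.
                ○ open, literals {q2=T, q3=F, q4=F, q6=T}.
      branch 1.2 (add !q1):
        ((((!q5 || q3) && !q4) || q1) || q2): β-rule — branch into (((!q5 || q3) && !q4) || q1)  //  q2.
          branch 1.2.1 (add (((!q5 || q3) && !q4) || q1)):
            (((!q5 || q3) && !q4) || q1): β-rule — branch into ((!q5 || q3) && !q4)  //  q1.
              branch 1.2.1.1 (add ((!q5 || q3) && !q4)):
                ((!q5 || q3) && !q4): α-rule — add (!q5 || q3), !q4.
                (!q5 || q3): β-rule — branch into !q5  //  q3.
                  branch 1.2.1.1.1 (add !q5):
                    ○ open, literals {q1=F, q4=F, q5=F, q6=T}.
                  branch 1.2.1.1.2 (add q3):
                    ○ open, literals {q1=F, q3=T, q4=F, q6=T}.
              branch 1.2.1.2 (add q1):
                × closes — contains both q1 and !q1.
          branch 1.2.2 (add q2):
            ○ open, literals {q1=F, q2=T, q6=T}.
  branch 2 (add (!q4 -> !q5)):
    (!q4 -> !q5): β-rule — branch into !!q4  //  !q5.
      branch 2.1 (add !!q4):
        ○ open, literals {q4=T, q6=T}.
      branch 2.2 (add !q5):
        ○ open, literals {q5=F, q6=T}.
4 branches closed, 8 open.
Each open branch fixes some atoms; the unmentioned ones are free. Counting distinct full assignments: branch {q3=F, q4=F, q5=F, q6=T} (q1, q2) contributes 4 new; branch {q1=T, q3=F, q4=F, q6=T} (q5, q2) contributes 2 new; branch {q2=T, q3=F, q4=F, q6=T} (q5, q1) contributes 1 new; branch {q1=F, q4=F, q5=F, q6=T} (q3, q2) contributes 2 new; branch {q1=F, q3=T, q4=F, q6=T} (q5, q2) contributes 2 new; branch {q1=F, q2=T, q6=T} (q5, q3, q4) contributes 4 new; branch {q4=T, q6=T} (q5, q1, q3, q2) contributes 12 new; branch {q5=F, q6=T} (q1, q3, q4, q2) contributes 2 new. Total: 29.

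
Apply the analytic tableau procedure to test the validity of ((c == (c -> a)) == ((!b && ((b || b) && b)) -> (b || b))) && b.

Assume the negation and expand:
Initial set: {!(((c == (c -> a)) == ((!b && ((b || b) && b)) -> (b || b))) && b)}.
!(((c == (c -> a)) == ((!b && ((b || b) && b)) -> (b || b))) && b): β-rule — branch into !((c == (c -> a)) == ((!b && ((b || b) && b)) -> (b || b)))  //  !b.
  branch 1 (add !((c == (c -> a)) == ((!b && ((b || b) && b)) -> (b || b)))):
    !((c == (c -> a)) == ((!b && ((b || b) && b)) -> (b || b))): β-rule — branch into (c == (c -> a)), !((!b && ((b || b) && b)) -> (b || b))  //  !(c == (c -> a)), ((!b && ((b || b) && b)) -> (b || b)).
      branch 1.1 (add (c == (c -> a)), !((!b && ((b || b) && b)) -> (b || b))):
        !((!b && ((b || b) && b)) -> (b || b)): α-rule — add (!b && ((b || b) && b)), !(b || b).
        (!b && ((b || b) && b)): α-rule — add !b, ((b || b) && b).
        !(b || b): α-rule — add !b, !b.
        ((b || b) && b): α-rule — add (b || b), b.
        × closes — contains both b and !b.
      branch 1.2 (add !(c == (c -> a)), ((!b && ((b || b) && b)) -> (b || b))):
        !(c == (c -> a)): β-rule — branch into c, !(c -> a)  //  !c, (c -> a).
          branch 1.2.1 (add c, !(c -> a)):
            !(c -> a): α-rule — add c, !a.
            ((!b && ((b || b) && b)) -> (b || b)): β-rule — branch into !(!b && ((b || b) && b))  //  (b || b).
              branch 1.2.1.1 (add !(!b && ((b || b) && b))):
                !(!b && ((b || b) && b)): β-rule — branch into !!b  //  !((b || b) && b).
                  branch 1.2.1.1.1 (add !!b):
                    ○ open, literals {a=false, b=true, c=true}.
                  branch 1.2.1.1.2 (add !((b || b) && b)):
                    !((b || b) && b): β-rule — branch into !(b || b)  //  !b.
                      branch 1.2.1.1.2.1 (add !(b || b)):
                        !(b || b): α-rule — add !b, !b.
                        ○ open, literals {a=false, b=false, c=true}.
                      branch 1.2.1.1.2.2 (add !b):
                        ○ open, literals {a=false, b=false, c=true}.
              branch 1.2.1.2 (add (b || b)):
                (b || b): β-rule — branch into b  //  b.
                  branch 1.2.1.2.1 (add b):
                    ○ open, literals {a=false, b=true, c=true}.
                  branch 1.2.1.2.2 (add b):
                    ○ open, literals {a=false, b=true, c=true}.
          branch 1.2.2 (add !c, (c -> a)):
            ((!b && ((b || b) && b)) -> (b || b)): β-rule — branch into !(!b && ((b || b) && b))  //  (b || b).
              branch 1.2.2.1 (add !(!b && ((b || b) && b))):
                (c -> a): β-rule — branch into !c  //  a.
                  branch 1.2.2.1.1 (add !c):
                    !(!b && ((b || b) && b)): β-rule — branch into !!b  //  !((b || b) && b).
                      branch 1.2.2.1.1.1 (add !!b):
                        ○ open, literals {b=true, c=false}.
                      branch 1.2.2.1.1.2 (add !((b || b) && b)):
                        !((b || b) && b): β-rule — branch into !(b || b)  //  !b.
                          branch 1.2.2.1.1.2.1 (add !(b || b)):
                            !(b || b): α-rule — add !b, !b.
                            ○ open, literals {b=false, c=false}.
                          branch 1.2.2.1.1.2.2 (add !b):
                            ○ open, literals {b=false, c=false}.
                  branch 1.2.2.1.2 (add a):
                    !(!b && ((b || b) && b)): β-rule — branch into !!b  //  !((b || b) && b).
                      branch 1.2.2.1.2.1 (add !!b):
                        ○ open, literals {a=true, b=true, c=false}.
                      branch 1.2.2.1.2.2 (add !((b || b) && b)):
                        !((b || b) && b): β-rule — branch into !(b || b)  //  !b.
                          branch 1.2.2.1.2.2.1 (add !(b || b)):
                            !(b || b): α-rule — add !b, !b.
                            ○ open, literals {a=true, b=false, c=false}.
                          branch 1.2.2.1.2.2.2 (add !b):
                            ○ open, literals {a=true, b=false, c=false}.
              branch 1.2.2.2 (add (b || b)):
                (c -> a): β-rule — branch into !c  //  a.
                  branch 1.2.2.2.1 (add !c):
                    (b || b): β-rule — branch into b  //  b.
                      branch 1.2.2.2.1.1 (add b):
                        ○ open, literals {b=true, c=false}.
                      branch 1.2.2.2.1.2 (add b):
                        ○ open, literals {b=true, c=false}.
                  branch 1.2.2.2.2 (add a):
                    (b || b): β-rule — branch into b  //  b.
                      branch 1.2.2.2.2.1 (add b):
                        ○ open, literals {a=true, b=true, c=false}.
                      branch 1.2.2.2.2.2 (add b):
                        ○ open, literals {a=true, b=true, c=false}.
  branch 2 (add !b):
    ○ open, literals {b=false}.
1 branch closed, 16 open.
An open branch gives a countermodel: a=false, b=true, c=true (unmentioned atoms arbitrary); under it the original formula is false.

Not valid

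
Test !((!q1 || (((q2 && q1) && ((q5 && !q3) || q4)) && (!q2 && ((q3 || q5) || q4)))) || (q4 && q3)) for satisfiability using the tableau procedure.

Satisfiable

Initial set: {T !((!q1 || (((q2 && q1) && ((q5 && !q3) || q4)) && (!q2 && ((q3 || q5) || q4)))) || (q4 && q3))}.
T !((!q1 || (((q2 && q1) && ((q5 && !q3) || q4)) && (!q2 && ((q3 || q5) || q4)))) || (q4 && q3)): α-rule — add F (!q1 || (((q2 && q1) && ((q5 && !q3) || q4)) && (!q2 && ((q3 || q5) || q4)))), F (q4 && q3).
F (!q1 || (((q2 && q1) && ((q5 && !q3) || q4)) && (!q2 && ((q3 || q5) || q4)))): α-rule — add F !q1, F (((q2 && q1) && ((q5 && !q3) || q4)) && (!q2 && ((q3 || q5) || q4))).
F (q4 && q3): β-rule — branch into F q4  //  F q3.
  branch 1 (add F q4):
    F (((q2 && q1) && ((q5 && !q3) || q4)) && (!q2 && ((q3 || q5) || q4))): β-rule — branch into F ((q2 && q1) && ((q5 && !q3) || q4))  //  F (!q2 && ((q3 || q5) || q4)).
      branch 1.1 (add F ((q2 && q1) && ((q5 && !q3) || q4))):
        F ((q2 && q1) && ((q5 && !q3) || q4)): β-rule — branch into F (q2 && q1)  //  F ((q5 && !q3) || q4).
          branch 1.1.1 (add F (q2 && q1)):
            F (q2 && q1): β-rule — branch into F q2  //  F q1.
              branch 1.1.1.1 (add F q2):
                ○ open, literals {q1=1, q2=0, q4=0}.
              branch 1.1.1.2 (add F q1):
                × closes — contains both q1 and !q1.
          branch 1.1.2 (add F ((q5 && !q3) || q4)):
            F ((q5 && !q3) || q4): α-rule — add F (q5 && !q3), F q4.
            F (q5 && !q3): β-rule — branch into F q5  //  F !q3.
              branch 1.1.2.1 (add F q5):
                ○ open, literals {q1=1, q4=0, q5=0}.
              branch 1.1.2.2 (add F !q3):
                ○ open, literals {q1=1, q3=1, q4=0}.
      branch 1.2 (add F (!q2 && ((q3 || q5) || q4))):
        F (!q2 && ((q3 || q5) || q4)): β-rule — branch into F !q2  //  F ((q3 || q5) || q4).
          branch 1.2.1 (add F !q2):
            ○ open, literals {q1=1, q2=1, q4=0}.
          branch 1.2.2 (add F ((q3 || q5) || q4)):
            F ((q3 || q5) || q4): α-rule — add F (q3 || q5), F q4.
            F (q3 || q5): α-rule — add F q3, F q5.
            ○ open, literals {q1=1, q3=0, q4=0, q5=0}.
  branch 2 (add F q3):
    F (((q2 && q1) && ((q5 && !q3) || q4)) && (!q2 && ((q3 || q5) || q4))): β-rule — branch into F ((q2 && q1) && ((q5 && !q3) || q4))  //  F (!q2 && ((q3 || q5) || q4)).
      branch 2.1 (add F ((q2 && q1) && ((q5 && !q3) || q4))):
        F ((q2 && q1) && ((q5 && !q3) || q4)): β-rule — branch into F (q2 && q1)  //  F ((q5 && !q3) || q4).
          branch 2.1.1 (add F (q2 && q1)):
            F (q2 && q1): β-rule — branch into F q2  //  F q1.
              branch 2.1.1.1 (add F q2):
                ○ open, literals {q1=1, q2=0, q3=0}.
              branch 2.1.1.2 (add F q1):
                × closes — contains both q1 and !q1.
          branch 2.1.2 (add F ((q5 && !q3) || q4)):
            F ((q5 && !q3) || q4): α-rule — add F (q5 && !q3), F q4.
            F (q5 && !q3): β-rule — branch into F q5  //  F !q3.
              branch 2.1.2.1 (add F q5):
                ○ open, literals {q1=1, q3=0, q4=0, q5=0}.
              branch 2.1.2.2 (add F !q3):
                × closes — contains both q3 and !q3.
      branch 2.2 (add F (!q2 && ((q3 || q5) || q4))):
        F (!q2 && ((q3 || q5) || q4)): β-rule — branch into F !q2  //  F ((q3 || q5) || q4).
          branch 2.2.1 (add F !q2):
            ○ open, literals {q1=1, q2=1, q3=0}.
          branch 2.2.2 (add F ((q3 || q5) || q4)):
            F ((q3 || q5) || q4): α-rule — add F (q3 || q5), F q4.
            F (q3 || q5): α-rule — add F q3, F q5.
            ○ open, literals {q1=1, q3=0, q4=0, q5=0}.
3 branches closed, 9 open.
An open branch gives a satisfying assignment: q1=1, q2=0, q4=0.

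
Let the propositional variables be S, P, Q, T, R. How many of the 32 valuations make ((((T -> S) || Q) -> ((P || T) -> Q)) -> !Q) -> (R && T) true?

20

Initial set: {(((((T -> S) || Q) -> ((P || T) -> Q)) -> !Q) -> (R && T))}.
(((((T -> S) || Q) -> ((P || T) -> Q)) -> !Q) -> (R && T)): β-rule — branch into !((((T -> S) || Q) -> ((P || T) -> Q)) -> !Q)  //  (R && T).
  branch 1 (add !((((T -> S) || Q) -> ((P || T) -> Q)) -> !Q)):
    !((((T -> S) || Q) -> ((P || T) -> Q)) -> !Q): α-rule — add (((T -> S) || Q) -> ((P || T) -> Q)), !!Q.
    (((T -> S) || Q) -> ((P || T) -> Q)): β-rule — branch into !((T -> S) || Q)  //  ((P || T) -> Q).
      branch 1.1 (add !((T -> S) || Q)):
        !((T -> S) || Q): α-rule — add !(T -> S), !Q.
        × closes — contains both Q and !Q.
      branch 1.2 (add ((P || T) -> Q)):
        ((P || T) -> Q): β-rule — branch into !(P || T)  //  Q.
          branch 1.2.1 (add !(P || T)):
            !(P || T): α-rule — add !P, !T.
            ○ open, literals {P=0, Q=1, T=0}.
          branch 1.2.2 (add Q):
            ○ open, literals {Q=1}.
  branch 2 (add (R && T)):
    (R && T): α-rule — add R, T.
    ○ open, literals {R=1, T=1}.
1 branch closed, 3 open.
Each open branch fixes some atoms; the unmentioned ones are free. Counting distinct full assignments: branch {P=0, Q=1, T=0} (S, R) contributes 4 new; branch {Q=1} (S, P, T, R) contributes 12 new; branch {R=1, T=1} (S, P, Q) contributes 4 new. Total: 20.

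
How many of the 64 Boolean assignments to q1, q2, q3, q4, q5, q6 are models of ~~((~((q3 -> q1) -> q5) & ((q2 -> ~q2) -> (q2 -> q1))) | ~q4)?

Initial set: {~~((~((q3 -> q1) -> q5) & ((q2 -> ~q2) -> (q2 -> q1))) | ~q4)}.
~~((~((q3 -> q1) -> q5) & ((q2 -> ~q2) -> (q2 -> q1))) | ~q4): drop double negation, giving ((~((q3 -> q1) -> q5) & ((q2 -> ~q2) -> (q2 -> q1))) | ~q4).
((~((q3 -> q1) -> q5) & ((q2 -> ~q2) -> (q2 -> q1))) | ~q4): β-rule — branch into (~((q3 -> q1) -> q5) & ((q2 -> ~q2) -> (q2 -> q1)))  //  ~q4.
  branch 1 (add (~((q3 -> q1) -> q5) & ((q2 -> ~q2) -> (q2 -> q1)))):
    (~((q3 -> q1) -> q5) & ((q2 -> ~q2) -> (q2 -> q1))): α-rule — add ~((q3 -> q1) -> q5), ((q2 -> ~q2) -> (q2 -> q1)).
    ~((q3 -> q1) -> q5): α-rule — add (q3 -> q1), ~q5.
    ((q2 -> ~q2) -> (q2 -> q1)): β-rule — branch into ~(q2 -> ~q2)  //  (q2 -> q1).
      branch 1.1 (add ~(q2 -> ~q2)):
        ~(q2 -> ~q2): α-rule — add q2, ~~q2.
        (q3 -> q1): β-rule — branch into ~q3  //  q1.
          branch 1.1.1 (add ~q3):
            ○ open, literals {q2=T, q3=F, q5=F}.
          branch 1.1.2 (add q1):
            ○ open, literals {q1=T, q2=T, q5=F}.
      branch 1.2 (add (q2 -> q1)):
        (q3 -> q1): β-rule — branch into ~q3  //  q1.
          branch 1.2.1 (add ~q3):
            (q2 -> q1): β-rule — branch into ~q2  //  q1.
              branch 1.2.1.1 (add ~q2):
                ○ open, literals {q2=F, q3=F, q5=F}.
              branch 1.2.1.2 (add q1):
                ○ open, literals {q1=T, q3=F, q5=F}.
          branch 1.2.2 (add q1):
            (q2 -> q1): β-rule — branch into ~q2  //  q1.
              branch 1.2.2.1 (add ~q2):
                ○ open, literals {q1=T, q2=F, q5=F}.
              branch 1.2.2.2 (add q1):
                ○ open, literals {q1=T, q5=F}.
  branch 2 (add ~q4):
    ○ open, literals {q4=F}.
0 branches closed, 7 open.
Each open branch fixes some atoms; the unmentioned ones are free. Counting distinct full assignments: branch {q2=T, q3=F, q5=F} (q1, q4, q6) contributes 8 new; branch {q1=T, q2=T, q5=F} (q3, q4, q6) contributes 4 new; branch {q2=F, q3=F, q5=F} (q1, q4, q6) contributes 8 new; branch {q1=T, q3=F, q5=F} (q2, q4, q6) contributes 0 new; branch {q1=T, q2=F, q5=F} (q3, q4, q6) contributes 4 new; branch {q1=T, q5=F} (q2, q3, q4, q6) contributes 0 new; branch {q4=F} (q1, q2, q3, q5, q6) contributes 20 new. Total: 44.

44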